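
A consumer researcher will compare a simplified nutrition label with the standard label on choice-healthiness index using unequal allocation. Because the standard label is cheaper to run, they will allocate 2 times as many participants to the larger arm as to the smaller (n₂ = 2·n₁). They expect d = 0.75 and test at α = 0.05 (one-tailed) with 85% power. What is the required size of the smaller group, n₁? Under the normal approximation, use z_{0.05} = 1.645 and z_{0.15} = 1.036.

n₁ = 20

With allocation ratio k = n₂/n₁ = 2, Var(x̄₁−x̄₂) = σ²(1/n₁ + 1/(k·n₁)) = σ²·(k+1)/(k·n₁).
So n₁ = (1 + 1/k)·((z_{α} + z_β)/d)² = 1.500 × (2.681/0.75)².
n₁ = 1.500 × 12.78 = 19.2.
Round up: n₁ = 20, giving n₂ = 2 × 20 = 40.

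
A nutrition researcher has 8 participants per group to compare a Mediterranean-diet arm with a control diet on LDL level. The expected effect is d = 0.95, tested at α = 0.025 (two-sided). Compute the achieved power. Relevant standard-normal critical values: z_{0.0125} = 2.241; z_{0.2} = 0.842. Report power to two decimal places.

power ≈ 0.37

For two equal groups, power = Φ(d·√(n/2) − z_{α/2}).
d·√(n/2) = 0.95 × √(8/2) = 0.95 × 2.000 = 1.900.
z_β = 1.900 − 2.241 = -0.341.
Power = Φ(-0.341) = 0.367.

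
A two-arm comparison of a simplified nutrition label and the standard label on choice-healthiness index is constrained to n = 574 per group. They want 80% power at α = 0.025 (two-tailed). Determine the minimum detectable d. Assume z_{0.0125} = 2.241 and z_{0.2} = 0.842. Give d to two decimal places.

For two independent groups of n = 574 each: d_min = (z_{α/2} + z_β)·√(2/n).
z-sum = 2.241 + 0.842 = 3.083.
d_min = 3.083 × √(2/574) = 3.083 × 0.0590 = 0.182.

d_min ≈ 0.18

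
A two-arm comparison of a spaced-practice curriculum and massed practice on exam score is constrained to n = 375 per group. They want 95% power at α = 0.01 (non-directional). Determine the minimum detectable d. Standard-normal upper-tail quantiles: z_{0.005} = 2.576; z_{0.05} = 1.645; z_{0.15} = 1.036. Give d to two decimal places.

For two independent groups of n = 375 each: d_min = (z_{α/2} + z_β)·√(2/n).
z-sum = 2.576 + 1.645 = 4.221.
d_min = 4.221 × √(2/375) = 4.221 × 0.0730 = 0.308.

d_min ≈ 0.31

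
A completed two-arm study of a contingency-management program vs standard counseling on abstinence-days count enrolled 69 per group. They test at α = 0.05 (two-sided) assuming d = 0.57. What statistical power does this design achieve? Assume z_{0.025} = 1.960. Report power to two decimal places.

power ≈ 0.92

For two equal groups, power = Φ(d·√(n/2) − z_{α/2}).
d·√(n/2) = 0.57 × √(69/2) = 0.57 × 5.874 = 3.348.
z_β = 3.348 − 1.960 = 1.388.
Power = Φ(1.388) = 0.917.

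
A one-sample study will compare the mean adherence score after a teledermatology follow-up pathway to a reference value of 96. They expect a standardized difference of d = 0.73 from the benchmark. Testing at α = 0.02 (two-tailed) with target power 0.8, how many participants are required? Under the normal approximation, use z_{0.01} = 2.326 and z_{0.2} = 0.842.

n = 19

For a one-sample test: n = ((z_{α/2} + z_β) / d)².
z_{α/2} + z_β = 2.326 + 0.842 = 3.168.
n = (3.168 / 0.73)² = 4.340² = 18.83.
Round up.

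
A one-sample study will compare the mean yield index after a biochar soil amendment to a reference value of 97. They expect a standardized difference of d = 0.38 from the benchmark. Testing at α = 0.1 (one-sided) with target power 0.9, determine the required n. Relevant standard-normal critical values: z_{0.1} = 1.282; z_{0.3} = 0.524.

For a one-sample test: n = ((z_{α} + z_β) / d)².
z_{α} + z_β = 1.282 + 1.282 = 2.564.
n = (2.564 / 0.38)² = 6.747² = 45.53.
Round up.

n = 46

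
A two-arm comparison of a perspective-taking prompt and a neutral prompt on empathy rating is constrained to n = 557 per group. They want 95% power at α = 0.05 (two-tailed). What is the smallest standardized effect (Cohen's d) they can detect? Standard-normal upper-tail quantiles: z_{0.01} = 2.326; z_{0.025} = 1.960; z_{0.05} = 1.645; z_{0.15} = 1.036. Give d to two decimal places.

d_min ≈ 0.22

For two independent groups of n = 557 each: d_min = (z_{α/2} + z_β)·√(2/n).
z-sum = 1.960 + 1.645 = 3.605.
d_min = 3.605 × √(2/557) = 3.605 × 0.0599 = 0.216.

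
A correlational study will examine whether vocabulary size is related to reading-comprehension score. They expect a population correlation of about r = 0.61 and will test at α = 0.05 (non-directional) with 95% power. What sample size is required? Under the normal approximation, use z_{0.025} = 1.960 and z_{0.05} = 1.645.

Fisher's z: C = ½·ln((1+r)/(1−r)) = ½·ln(4.1282) = 0.7089.
n = ((z_{α/2} + z_β)/C)² + 3.
(1.960 + 1.645) / 0.7089 = 3.605 / 0.7089 = 5.085.
n = 5.085² + 3 = 25.86 + 3 = 28.9.
Round up.

n = 29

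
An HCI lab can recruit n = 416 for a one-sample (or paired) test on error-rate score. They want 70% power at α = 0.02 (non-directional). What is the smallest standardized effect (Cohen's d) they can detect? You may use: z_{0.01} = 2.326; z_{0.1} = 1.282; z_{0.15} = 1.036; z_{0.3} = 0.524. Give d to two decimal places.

d_min ≈ 0.14

For a single sample (or paired design) of n = 416: d_min = (z_{α/2} + z_β)/√n.
z-sum = 2.326 + 0.524 = 2.850.
d_min = 2.850 / √416 = 2.850 / 20.396 = 0.140.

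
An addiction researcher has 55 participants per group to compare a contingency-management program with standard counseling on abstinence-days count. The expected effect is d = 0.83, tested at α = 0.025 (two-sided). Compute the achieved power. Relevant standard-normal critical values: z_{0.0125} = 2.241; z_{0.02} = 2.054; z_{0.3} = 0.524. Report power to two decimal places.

power ≈ 0.98

For two equal groups, power = Φ(d·√(n/2) − z_{α/2}).
d·√(n/2) = 0.83 × √(55/2) = 0.83 × 5.244 = 4.353.
z_β = 4.353 − 2.241 = 2.112.
Power = Φ(2.112) = 0.983.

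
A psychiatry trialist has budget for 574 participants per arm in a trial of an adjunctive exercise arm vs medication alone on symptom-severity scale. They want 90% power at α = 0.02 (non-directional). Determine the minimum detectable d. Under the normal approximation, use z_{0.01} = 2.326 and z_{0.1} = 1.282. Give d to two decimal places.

d_min ≈ 0.21

For two independent groups of n = 574 each: d_min = (z_{α/2} + z_β)·√(2/n).
z-sum = 2.326 + 1.282 = 3.608.
d_min = 3.608 × √(2/574) = 3.608 × 0.0590 = 0.213.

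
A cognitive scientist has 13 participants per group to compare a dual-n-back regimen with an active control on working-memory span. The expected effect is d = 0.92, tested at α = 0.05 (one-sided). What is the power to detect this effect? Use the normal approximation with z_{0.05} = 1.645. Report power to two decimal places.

For two equal groups, power = Φ(d·√(n/2) − z_{α}).
d·√(n/2) = 0.92 × √(13/2) = 0.92 × 2.550 = 2.346.
z_β = 2.346 − 1.645 = 0.701.
Power = Φ(0.701) = 0.758.

power ≈ 0.76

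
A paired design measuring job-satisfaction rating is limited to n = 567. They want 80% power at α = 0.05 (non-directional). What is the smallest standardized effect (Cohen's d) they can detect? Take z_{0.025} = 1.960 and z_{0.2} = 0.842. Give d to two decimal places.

For a single sample (or paired design) of n = 567: d_min = (z_{α/2} + z_β)/√n.
z-sum = 1.960 + 0.842 = 2.802.
d_min = 2.802 / √567 = 2.802 / 23.812 = 0.118.

d_min ≈ 0.12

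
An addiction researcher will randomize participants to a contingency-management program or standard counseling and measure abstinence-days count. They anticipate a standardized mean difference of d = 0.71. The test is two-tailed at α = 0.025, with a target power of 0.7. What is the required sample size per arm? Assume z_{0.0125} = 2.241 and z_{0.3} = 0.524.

For two independent groups with equal n: n = 2·((z_{α/2} + z_β) / d)².
z_{α/2} + z_β = 2.241 + 0.524 = 2.765.
n = 2 × (2.765 / 0.71)² = 2 × 3.894² = 2 × 15.17 = 30.3.
Round up to the next whole participant.

n = 31 per group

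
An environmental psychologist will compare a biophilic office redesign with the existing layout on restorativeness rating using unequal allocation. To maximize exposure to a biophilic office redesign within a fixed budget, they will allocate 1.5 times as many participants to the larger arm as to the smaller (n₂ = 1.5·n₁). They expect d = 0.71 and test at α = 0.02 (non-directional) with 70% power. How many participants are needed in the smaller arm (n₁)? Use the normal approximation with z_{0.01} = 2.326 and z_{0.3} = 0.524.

n₁ = 27

With allocation ratio k = n₂/n₁ = 1.5, Var(x̄₁−x̄₂) = σ²(1/n₁ + 1/(k·n₁)) = σ²·(k+1)/(k·n₁).
So n₁ = (1 + 1/k)·((z_{α/2} + z_β)/d)² = 1.667 × (2.850/0.71)².
n₁ = 1.667 × 16.11 = 26.9.
Round up: n₁ = 27, giving n₂ = ⌈1.5 × 27⌉ = ⌈40.5⌉ = 41.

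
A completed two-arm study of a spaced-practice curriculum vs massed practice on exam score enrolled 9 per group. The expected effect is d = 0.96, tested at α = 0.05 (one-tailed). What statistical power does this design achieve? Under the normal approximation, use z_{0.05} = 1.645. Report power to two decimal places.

power ≈ 0.65

For two equal groups, power = Φ(d·√(n/2) − z_{α}).
d·√(n/2) = 0.96 × √(9/2) = 0.96 × 2.121 = 2.036.
z_β = 2.036 − 1.645 = 0.391.
Power = Φ(0.391) = 0.652.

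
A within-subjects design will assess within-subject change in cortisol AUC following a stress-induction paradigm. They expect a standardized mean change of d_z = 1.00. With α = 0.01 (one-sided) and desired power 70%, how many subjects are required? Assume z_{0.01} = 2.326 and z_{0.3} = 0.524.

For a paired (one-sample on differences) test: n = ((z_{α} + z_β) / d)².
z_{α} + z_β = 2.326 + 0.524 = 2.850.
n = (2.850 / 1.00)² = 2.850² = 8.12.
Round up.

n = 9 pairs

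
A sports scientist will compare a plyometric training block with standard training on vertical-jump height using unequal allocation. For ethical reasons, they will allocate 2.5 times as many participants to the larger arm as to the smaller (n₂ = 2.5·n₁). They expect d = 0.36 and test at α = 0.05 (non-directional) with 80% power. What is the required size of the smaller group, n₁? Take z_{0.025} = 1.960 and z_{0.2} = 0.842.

n₁ = 85

With allocation ratio k = n₂/n₁ = 2.5, Var(x̄₁−x̄₂) = σ²(1/n₁ + 1/(k·n₁)) = σ²·(k+1)/(k·n₁).
So n₁ = (1 + 1/k)·((z_{α/2} + z_β)/d)² = 1.400 × (2.802/0.36)².
n₁ = 1.400 × 60.58 = 84.8.
Round up: n₁ = 85, giving n₂ = ⌈2.5 × 85⌉ = ⌈212.5⌉ = 213.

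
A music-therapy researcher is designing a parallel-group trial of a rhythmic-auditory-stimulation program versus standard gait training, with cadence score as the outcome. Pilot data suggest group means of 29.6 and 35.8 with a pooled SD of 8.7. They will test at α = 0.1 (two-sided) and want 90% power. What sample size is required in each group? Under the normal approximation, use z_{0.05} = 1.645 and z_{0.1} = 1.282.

Cohen's d = |M₁ − M₂| / SD_pooled = |29.6 − 35.8| / 8.7 = 6.2 / 8.7 = 0.713.
For two independent groups with equal n: n = 2·((z_{α/2} + z_β) / d)².
z_{α/2} + z_β = 1.645 + 1.282 = 2.927.
n = 2 × (2.927 / 0.713)² = 2 × 4.105² = 2 × 16.85 = 33.7.
Round up to the next whole participant.

n = 34 per group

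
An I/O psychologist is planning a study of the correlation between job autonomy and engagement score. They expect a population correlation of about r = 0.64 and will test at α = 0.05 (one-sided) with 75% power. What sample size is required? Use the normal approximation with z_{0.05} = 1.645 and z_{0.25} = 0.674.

n = 13

Fisher's z: C = ½·ln((1+r)/(1−r)) = ½·ln(4.5556) = 0.7582.
n = ((z_{α} + z_β)/C)² + 3.
(1.645 + 0.674) / 0.7582 = 2.319 / 0.7582 = 3.059.
n = 3.059² + 3 = 9.35 + 3 = 12.4.
Round up.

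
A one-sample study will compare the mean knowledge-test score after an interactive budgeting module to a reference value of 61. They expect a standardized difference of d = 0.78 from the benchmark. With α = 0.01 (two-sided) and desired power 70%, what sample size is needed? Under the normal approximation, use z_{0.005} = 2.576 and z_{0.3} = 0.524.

n = 16

For a one-sample test: n = ((z_{α/2} + z_β) / d)².
z_{α/2} + z_β = 2.576 + 0.524 = 3.100.
n = (3.100 / 0.78)² = 3.974² = 15.80.
Round up.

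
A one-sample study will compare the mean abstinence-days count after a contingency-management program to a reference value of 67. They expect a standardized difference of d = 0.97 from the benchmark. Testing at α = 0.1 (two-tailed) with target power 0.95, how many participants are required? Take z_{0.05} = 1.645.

For a one-sample test: n = ((z_{α/2} + z_β) / d)².
z_{α/2} + z_β = 1.645 + 1.645 = 3.290.
n = (3.290 / 0.97)² = 3.392² = 11.50.
Round up.

n = 12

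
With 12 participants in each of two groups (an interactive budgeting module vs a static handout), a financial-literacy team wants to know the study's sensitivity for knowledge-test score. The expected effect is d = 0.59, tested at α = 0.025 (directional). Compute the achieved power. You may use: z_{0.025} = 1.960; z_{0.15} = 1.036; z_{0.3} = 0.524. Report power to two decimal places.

For two equal groups, power = Φ(d·√(n/2) − z_{α}).
d·√(n/2) = 0.59 × √(12/2) = 0.59 × 2.449 = 1.445.
z_β = 1.445 − 1.960 = -0.515.
Power = Φ(-0.515) = 0.303.

power ≈ 0.30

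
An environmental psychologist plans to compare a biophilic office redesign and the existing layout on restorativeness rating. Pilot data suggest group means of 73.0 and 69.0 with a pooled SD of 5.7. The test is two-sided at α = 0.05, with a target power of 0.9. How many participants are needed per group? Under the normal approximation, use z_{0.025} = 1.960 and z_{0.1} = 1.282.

Cohen's d = |M₁ − M₂| / SD_pooled = |73.0 − 69.0| / 5.7 = 4.0 / 5.7 = 0.702.
For two independent groups with equal n: n = 2·((z_{α/2} + z_β) / d)².
z_{α/2} + z_β = 1.960 + 1.282 = 3.242.
n = 2 × (3.242 / 0.702)² = 2 × 4.618² = 2 × 21.33 = 42.7.
Round up to the next whole participant.

n = 43 per group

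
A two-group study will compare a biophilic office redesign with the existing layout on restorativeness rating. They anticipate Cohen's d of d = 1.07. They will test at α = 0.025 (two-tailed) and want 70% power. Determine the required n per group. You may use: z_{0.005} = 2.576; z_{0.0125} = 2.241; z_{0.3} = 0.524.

n = 14 per group

For two independent groups with equal n: n = 2·((z_{α/2} + z_β) / d)².
z_{α/2} + z_β = 2.241 + 0.524 = 2.765.
n = 2 × (2.765 / 1.07)² = 2 × 2.584² = 2 × 6.68 = 13.4.
Round up to the next whole participant.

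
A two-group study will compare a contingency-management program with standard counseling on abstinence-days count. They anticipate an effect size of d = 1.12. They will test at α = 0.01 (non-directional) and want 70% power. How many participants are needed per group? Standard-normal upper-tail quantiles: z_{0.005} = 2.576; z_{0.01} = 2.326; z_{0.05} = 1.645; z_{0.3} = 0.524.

For two independent groups with equal n: n = 2·((z_{α/2} + z_β) / d)².
z_{α/2} + z_β = 2.576 + 0.524 = 3.100.
n = 2 × (3.100 / 1.12)² = 2 × 2.768² = 2 × 7.66 = 15.3.
Round up to the next whole participant.

n = 16 per group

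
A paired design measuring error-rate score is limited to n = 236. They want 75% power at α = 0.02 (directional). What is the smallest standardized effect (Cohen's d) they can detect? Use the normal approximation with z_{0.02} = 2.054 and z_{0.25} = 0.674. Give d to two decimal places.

d_min ≈ 0.18

For a single sample (or paired design) of n = 236: d_min = (z_{α} + z_β)/√n.
z-sum = 2.054 + 0.674 = 2.728.
d_min = 2.728 / √236 = 2.728 / 15.362 = 0.178.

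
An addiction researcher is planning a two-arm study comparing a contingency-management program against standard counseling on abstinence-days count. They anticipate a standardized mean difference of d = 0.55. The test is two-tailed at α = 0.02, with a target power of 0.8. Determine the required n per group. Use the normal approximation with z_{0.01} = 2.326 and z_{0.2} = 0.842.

n = 67 per group

For two independent groups with equal n: n = 2·((z_{α/2} + z_β) / d)².
z_{α/2} + z_β = 2.326 + 0.842 = 3.168.
n = 2 × (3.168 / 0.55)² = 2 × 5.760² = 2 × 33.18 = 66.4.
Round up to the next whole participant.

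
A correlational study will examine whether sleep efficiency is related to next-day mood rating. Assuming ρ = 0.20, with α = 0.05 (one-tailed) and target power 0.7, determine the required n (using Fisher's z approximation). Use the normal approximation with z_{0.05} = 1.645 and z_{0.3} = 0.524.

Fisher's z: C = ½·ln((1+r)/(1−r)) = ½·ln(1.5000) = 0.2027.
n = ((z_{α} + z_β)/C)² + 3.
(1.645 + 0.524) / 0.2027 = 2.169 / 0.2027 = 10.701.
n = 10.701² + 3 = 114.50 + 3 = 117.5.
Round up.

n = 118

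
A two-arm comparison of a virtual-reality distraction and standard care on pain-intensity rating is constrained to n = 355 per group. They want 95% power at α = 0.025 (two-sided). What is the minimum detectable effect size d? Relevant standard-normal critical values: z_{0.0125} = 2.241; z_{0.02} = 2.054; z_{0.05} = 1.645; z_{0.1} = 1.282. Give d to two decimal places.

For two independent groups of n = 355 each: d_min = (z_{α/2} + z_β)·√(2/n).
z-sum = 2.241 + 1.645 = 3.886.
d_min = 3.886 × √(2/355) = 3.886 × 0.0751 = 0.292.

d_min ≈ 0.29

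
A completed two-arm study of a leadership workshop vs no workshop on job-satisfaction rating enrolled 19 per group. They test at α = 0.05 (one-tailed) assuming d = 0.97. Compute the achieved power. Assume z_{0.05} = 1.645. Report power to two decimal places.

power ≈ 0.91

For two equal groups, power = Φ(d·√(n/2) − z_{α}).
d·√(n/2) = 0.97 × √(19/2) = 0.97 × 3.082 = 2.990.
z_β = 2.990 − 1.645 = 1.345.
Power = Φ(1.345) = 0.911.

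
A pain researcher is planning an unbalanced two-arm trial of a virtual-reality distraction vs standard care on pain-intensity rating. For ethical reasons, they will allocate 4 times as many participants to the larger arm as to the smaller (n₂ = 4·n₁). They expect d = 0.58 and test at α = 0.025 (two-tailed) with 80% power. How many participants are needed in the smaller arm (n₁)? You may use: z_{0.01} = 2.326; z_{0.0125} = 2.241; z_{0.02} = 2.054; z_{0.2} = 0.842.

n₁ = 36

With allocation ratio k = n₂/n₁ = 4, Var(x̄₁−x̄₂) = σ²(1/n₁ + 1/(k·n₁)) = σ²·(k+1)/(k·n₁).
So n₁ = (1 + 1/k)·((z_{α/2} + z_β)/d)² = 1.250 × (3.083/0.58)².
n₁ = 1.250 × 28.25 = 35.3.
Round up: n₁ = 36, giving n₂ = 4 × 36 = 144.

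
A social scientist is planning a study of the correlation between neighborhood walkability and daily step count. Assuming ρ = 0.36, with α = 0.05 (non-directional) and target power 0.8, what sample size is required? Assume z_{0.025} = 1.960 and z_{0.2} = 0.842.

Fisher's z: C = ½·ln((1+r)/(1−r)) = ½·ln(2.1250) = 0.3769.
n = ((z_{α/2} + z_β)/C)² + 3.
(1.960 + 0.842) / 0.3769 = 2.802 / 0.3769 = 7.434.
n = 7.434² + 3 = 55.27 + 3 = 58.3.
Round up.

n = 59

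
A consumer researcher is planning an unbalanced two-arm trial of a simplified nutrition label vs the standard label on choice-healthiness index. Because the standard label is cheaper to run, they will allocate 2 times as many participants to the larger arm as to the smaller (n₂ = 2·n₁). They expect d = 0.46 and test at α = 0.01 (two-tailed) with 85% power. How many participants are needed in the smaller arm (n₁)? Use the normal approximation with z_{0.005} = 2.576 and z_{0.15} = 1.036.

n₁ = 93

With allocation ratio k = n₂/n₁ = 2, Var(x̄₁−x̄₂) = σ²(1/n₁ + 1/(k·n₁)) = σ²·(k+1)/(k·n₁).
So n₁ = (1 + 1/k)·((z_{α/2} + z_β)/d)² = 1.500 × (3.612/0.46)².
n₁ = 1.500 × 61.66 = 92.5.
Round up: n₁ = 93, giving n₂ = 2 × 93 = 186.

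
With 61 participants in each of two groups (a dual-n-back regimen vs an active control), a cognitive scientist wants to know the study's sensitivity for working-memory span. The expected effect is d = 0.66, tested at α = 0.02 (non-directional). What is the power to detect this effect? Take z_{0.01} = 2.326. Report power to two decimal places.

For two equal groups, power = Φ(d·√(n/2) − z_{α/2}).
d·√(n/2) = 0.66 × √(61/2) = 0.66 × 5.523 = 3.645.
z_β = 3.645 − 2.326 = 1.319.
Power = Φ(1.319) = 0.906.

power ≈ 0.91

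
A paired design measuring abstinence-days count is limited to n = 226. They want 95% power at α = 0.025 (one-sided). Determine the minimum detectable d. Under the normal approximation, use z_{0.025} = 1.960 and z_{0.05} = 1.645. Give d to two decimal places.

For a single sample (or paired design) of n = 226: d_min = (z_{α} + z_β)/√n.
z-sum = 1.960 + 1.645 = 3.605.
d_min = 3.605 / √226 = 3.605 / 15.033 = 0.240.

d_min ≈ 0.24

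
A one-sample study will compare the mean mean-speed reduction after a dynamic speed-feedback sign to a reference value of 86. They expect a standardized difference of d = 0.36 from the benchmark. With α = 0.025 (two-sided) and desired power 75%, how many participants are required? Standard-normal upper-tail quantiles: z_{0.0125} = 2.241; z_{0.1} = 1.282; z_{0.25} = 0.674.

n = 66

For a one-sample test: n = ((z_{α/2} + z_β) / d)².
z_{α/2} + z_β = 2.241 + 0.674 = 2.915.
n = (2.915 / 0.36)² = 8.097² = 65.57.
Round up.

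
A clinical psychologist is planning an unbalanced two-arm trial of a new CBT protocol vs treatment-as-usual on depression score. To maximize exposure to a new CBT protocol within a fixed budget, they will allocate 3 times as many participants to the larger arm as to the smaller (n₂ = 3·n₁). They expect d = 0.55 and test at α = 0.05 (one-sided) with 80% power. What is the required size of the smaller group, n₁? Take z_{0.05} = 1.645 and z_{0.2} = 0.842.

n₁ = 28

With allocation ratio k = n₂/n₁ = 3, Var(x̄₁−x̄₂) = σ²(1/n₁ + 1/(k·n₁)) = σ²·(k+1)/(k·n₁).
So n₁ = (1 + 1/k)·((z_{α} + z_β)/d)² = 1.333 × (2.487/0.55)².
n₁ = 1.333 × 20.45 = 27.3.
Round up: n₁ = 28, giving n₂ = 3 × 28 = 84.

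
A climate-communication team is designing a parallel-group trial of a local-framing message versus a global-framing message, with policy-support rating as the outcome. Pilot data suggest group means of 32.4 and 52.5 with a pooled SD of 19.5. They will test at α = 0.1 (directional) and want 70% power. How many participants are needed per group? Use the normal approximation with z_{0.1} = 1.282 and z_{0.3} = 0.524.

Cohen's d = |M₁ − M₂| / SD_pooled = |32.4 − 52.5| / 19.5 = 20.1 / 19.5 = 1.031.
For two independent groups with equal n: n = 2·((z_{α} + z_β) / d)².
z_{α} + z_β = 1.282 + 0.524 = 1.806.
n = 2 × (1.806 / 1.031)² = 2 × 1.752² = 2 × 3.07 = 6.1.
Round up to the next whole participant.

n = 7 per group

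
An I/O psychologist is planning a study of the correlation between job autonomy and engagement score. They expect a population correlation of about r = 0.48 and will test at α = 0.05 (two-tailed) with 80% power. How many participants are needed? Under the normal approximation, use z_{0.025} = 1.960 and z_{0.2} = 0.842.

n = 32

Fisher's z: C = ½·ln((1+r)/(1−r)) = ½·ln(2.8462) = 0.5230.
n = ((z_{α/2} + z_β)/C)² + 3.
(1.960 + 0.842) / 0.5230 = 2.802 / 0.5230 = 5.358.
n = 5.358² + 3 = 28.70 + 3 = 31.7.
Round up.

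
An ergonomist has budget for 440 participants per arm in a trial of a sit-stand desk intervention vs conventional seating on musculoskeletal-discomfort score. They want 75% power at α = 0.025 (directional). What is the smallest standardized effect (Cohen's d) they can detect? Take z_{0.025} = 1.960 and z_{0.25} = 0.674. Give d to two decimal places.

For two independent groups of n = 440 each: d_min = (z_{α} + z_β)·√(2/n).
z-sum = 1.960 + 0.674 = 2.634.
d_min = 2.634 × √(2/440) = 2.634 × 0.0674 = 0.178.

d_min ≈ 0.18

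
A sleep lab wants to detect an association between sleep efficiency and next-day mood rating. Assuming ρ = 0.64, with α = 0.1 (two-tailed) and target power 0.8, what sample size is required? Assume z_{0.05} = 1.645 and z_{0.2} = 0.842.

n = 14

Fisher's z: C = ½·ln((1+r)/(1−r)) = ½·ln(4.5556) = 0.7582.
n = ((z_{α/2} + z_β)/C)² + 3.
(1.645 + 0.842) / 0.7582 = 2.487 / 0.7582 = 3.280.
n = 3.280² + 3 = 10.76 + 3 = 13.8.
Round up.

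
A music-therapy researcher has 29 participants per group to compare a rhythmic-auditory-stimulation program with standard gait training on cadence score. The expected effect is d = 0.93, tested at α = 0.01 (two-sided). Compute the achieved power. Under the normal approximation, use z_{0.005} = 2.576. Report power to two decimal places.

power ≈ 0.83

For two equal groups, power = Φ(d·√(n/2) − z_{α/2}).
d·√(n/2) = 0.93 × √(29/2) = 0.93 × 3.808 = 3.541.
z_β = 3.541 − 2.576 = 0.965.
Power = Φ(0.965) = 0.833.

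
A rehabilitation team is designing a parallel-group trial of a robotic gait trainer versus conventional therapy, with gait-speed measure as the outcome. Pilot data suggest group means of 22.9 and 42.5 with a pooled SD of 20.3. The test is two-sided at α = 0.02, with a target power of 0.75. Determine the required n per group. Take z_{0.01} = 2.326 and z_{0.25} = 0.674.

Cohen's d = |M₁ − M₂| / SD_pooled = |22.9 − 42.5| / 20.3 = 19.6 / 20.3 = 0.966.
For two independent groups with equal n: n = 2·((z_{α/2} + z_β) / d)².
z_{α/2} + z_β = 2.326 + 0.674 = 3.000.
n = 2 × (3.000 / 0.966)² = 2 × 3.106² = 2 × 9.64 = 19.3.
Round up to the next whole participant.

n = 20 per group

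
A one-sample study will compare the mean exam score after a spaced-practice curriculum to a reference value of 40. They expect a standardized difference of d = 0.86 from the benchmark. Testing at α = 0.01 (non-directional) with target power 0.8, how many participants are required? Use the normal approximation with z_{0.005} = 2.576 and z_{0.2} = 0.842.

n = 16

For a one-sample test: n = ((z_{α/2} + z_β) / d)².
z_{α/2} + z_β = 2.576 + 0.842 = 3.418.
n = (3.418 / 0.86)² = 3.974² = 15.80.
Round up.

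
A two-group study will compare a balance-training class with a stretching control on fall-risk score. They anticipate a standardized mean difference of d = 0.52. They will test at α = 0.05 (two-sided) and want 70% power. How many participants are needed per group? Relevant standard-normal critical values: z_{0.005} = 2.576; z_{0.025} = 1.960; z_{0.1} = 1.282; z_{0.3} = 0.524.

For two independent groups with equal n: n = 2·((z_{α/2} + z_β) / d)².
z_{α/2} + z_β = 1.960 + 0.524 = 2.484.
n = 2 × (2.484 / 0.52)² = 2 × 4.777² = 2 × 22.82 = 45.6.
Round up to the next whole participant.

n = 46 per group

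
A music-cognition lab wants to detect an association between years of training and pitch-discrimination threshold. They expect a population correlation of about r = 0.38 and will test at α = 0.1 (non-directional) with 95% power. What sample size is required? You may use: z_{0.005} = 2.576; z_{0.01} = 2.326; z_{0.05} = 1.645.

Fisher's z: C = ½·ln((1+r)/(1−r)) = ½·ln(2.2258) = 0.4001.
n = ((z_{α/2} + z_β)/C)² + 3.
(1.645 + 1.645) / 0.4001 = 3.290 / 0.4001 = 8.223.
n = 8.223² + 3 = 67.62 + 3 = 70.6.
Round up.

n = 71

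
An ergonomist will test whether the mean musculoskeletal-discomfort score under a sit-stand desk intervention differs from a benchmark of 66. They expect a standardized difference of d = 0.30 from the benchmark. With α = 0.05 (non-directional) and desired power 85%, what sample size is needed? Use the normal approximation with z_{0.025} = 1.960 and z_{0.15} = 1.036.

n = 100

For a one-sample test: n = ((z_{α/2} + z_β) / d)².
z_{α/2} + z_β = 1.960 + 1.036 = 2.996.
n = (2.996 / 0.30)² = 9.987² = 99.73.
Round up.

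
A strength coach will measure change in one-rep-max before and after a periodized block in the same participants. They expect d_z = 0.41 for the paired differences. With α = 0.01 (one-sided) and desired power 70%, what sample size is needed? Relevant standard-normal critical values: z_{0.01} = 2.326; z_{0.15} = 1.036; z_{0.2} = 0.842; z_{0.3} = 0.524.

n = 49 pairs

For a paired (one-sample on differences) test: n = ((z_{α} + z_β) / d)².
z_{α} + z_β = 2.326 + 0.524 = 2.850.
n = (2.850 / 0.41)² = 6.951² = 48.32.
Round up.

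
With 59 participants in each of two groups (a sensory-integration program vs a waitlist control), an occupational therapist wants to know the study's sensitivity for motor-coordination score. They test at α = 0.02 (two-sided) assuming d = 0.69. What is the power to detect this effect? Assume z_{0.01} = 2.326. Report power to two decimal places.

For two equal groups, power = Φ(d·√(n/2) − z_{α/2}).
d·√(n/2) = 0.69 × √(59/2) = 0.69 × 5.431 = 3.748.
z_β = 3.748 − 2.326 = 1.422.
Power = Φ(1.422) = 0.922.

power ≈ 0.92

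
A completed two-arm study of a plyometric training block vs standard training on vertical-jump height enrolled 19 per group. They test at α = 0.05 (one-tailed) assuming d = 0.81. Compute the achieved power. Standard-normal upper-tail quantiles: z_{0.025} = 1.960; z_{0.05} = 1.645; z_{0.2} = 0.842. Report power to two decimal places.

power ≈ 0.80

For two equal groups, power = Φ(d·√(n/2) − z_{α}).
d·√(n/2) = 0.81 × √(19/2) = 0.81 × 3.082 = 2.497.
z_β = 2.497 − 1.645 = 0.852.
Power = Φ(0.852) = 0.803.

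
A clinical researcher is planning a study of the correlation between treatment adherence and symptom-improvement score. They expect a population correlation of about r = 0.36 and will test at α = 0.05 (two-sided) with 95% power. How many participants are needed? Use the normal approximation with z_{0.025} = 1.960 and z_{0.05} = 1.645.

Fisher's z: C = ½·ln((1+r)/(1−r)) = ½·ln(2.1250) = 0.3769.
n = ((z_{α/2} + z_β)/C)² + 3.
(1.960 + 1.645) / 0.3769 = 3.605 / 0.3769 = 9.565.
n = 9.565² + 3 = 91.49 + 3 = 94.5.
Round up.

n = 95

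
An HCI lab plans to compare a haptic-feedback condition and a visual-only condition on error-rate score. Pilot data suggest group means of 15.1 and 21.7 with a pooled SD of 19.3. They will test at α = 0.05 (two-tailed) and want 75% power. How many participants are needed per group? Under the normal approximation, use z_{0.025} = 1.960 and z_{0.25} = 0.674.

n = 119 per group

Cohen's d = |M₁ − M₂| / SD_pooled = |15.1 − 21.7| / 19.3 = 6.6 / 19.3 = 0.342.
For two independent groups with equal n: n = 2·((z_{α/2} + z_β) / d)².
z_{α/2} + z_β = 1.960 + 0.674 = 2.634.
n = 2 × (2.634 / 0.342)² = 2 × 7.702² = 2 × 59.32 = 118.6.
Round up to the next whole participant.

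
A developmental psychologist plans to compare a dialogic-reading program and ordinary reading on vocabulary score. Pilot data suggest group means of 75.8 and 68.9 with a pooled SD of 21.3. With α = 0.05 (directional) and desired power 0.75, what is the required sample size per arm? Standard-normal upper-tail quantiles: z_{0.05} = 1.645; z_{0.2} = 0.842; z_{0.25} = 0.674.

Cohen's d = |M₁ − M₂| / SD_pooled = |75.8 − 68.9| / 21.3 = 6.9 / 21.3 = 0.324.
For two independent groups with equal n: n = 2·((z_{α} + z_β) / d)².
z_{α} + z_β = 1.645 + 0.674 = 2.319.
n = 2 × (2.319 / 0.324)² = 2 × 7.157² = 2 × 51.23 = 102.5.
Round up to the next whole participant.

n = 103 per group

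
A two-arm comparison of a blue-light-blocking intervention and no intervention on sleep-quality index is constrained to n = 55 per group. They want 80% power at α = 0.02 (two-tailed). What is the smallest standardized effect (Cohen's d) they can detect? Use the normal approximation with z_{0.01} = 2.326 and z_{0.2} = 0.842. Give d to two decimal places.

d_min ≈ 0.60

For two independent groups of n = 55 each: d_min = (z_{α/2} + z_β)·√(2/n).
z-sum = 2.326 + 0.842 = 3.168.
d_min = 3.168 × √(2/55) = 3.168 × 0.1907 = 0.604.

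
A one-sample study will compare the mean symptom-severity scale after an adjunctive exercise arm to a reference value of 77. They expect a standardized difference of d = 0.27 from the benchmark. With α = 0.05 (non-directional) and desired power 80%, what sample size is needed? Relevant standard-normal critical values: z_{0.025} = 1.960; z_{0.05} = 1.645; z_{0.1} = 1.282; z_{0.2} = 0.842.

For a one-sample test: n = ((z_{α/2} + z_β) / d)².
z_{α/2} + z_β = 1.960 + 0.842 = 2.802.
n = (2.802 / 0.27)² = 10.378² = 107.70.
Round up.

n = 108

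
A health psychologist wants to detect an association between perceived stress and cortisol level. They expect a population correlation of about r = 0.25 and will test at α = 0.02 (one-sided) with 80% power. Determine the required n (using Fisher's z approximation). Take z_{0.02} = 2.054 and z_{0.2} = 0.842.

Fisher's z: C = ½·ln((1+r)/(1−r)) = ½·ln(1.6667) = 0.2554.
n = ((z_{α} + z_β)/C)² + 3.
(2.054 + 0.842) / 0.2554 = 2.896 / 0.2554 = 11.339.
n = 11.339² + 3 = 128.57 + 3 = 131.6.
Round up.

n = 132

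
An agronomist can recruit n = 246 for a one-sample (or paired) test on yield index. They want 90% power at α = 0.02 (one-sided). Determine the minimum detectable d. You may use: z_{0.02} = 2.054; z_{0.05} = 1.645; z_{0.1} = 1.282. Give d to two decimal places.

d_min ≈ 0.21

For a single sample (or paired design) of n = 246: d_min = (z_{α} + z_β)/√n.
z-sum = 2.054 + 1.282 = 3.336.
d_min = 3.336 / √246 = 3.336 / 15.684 = 0.213.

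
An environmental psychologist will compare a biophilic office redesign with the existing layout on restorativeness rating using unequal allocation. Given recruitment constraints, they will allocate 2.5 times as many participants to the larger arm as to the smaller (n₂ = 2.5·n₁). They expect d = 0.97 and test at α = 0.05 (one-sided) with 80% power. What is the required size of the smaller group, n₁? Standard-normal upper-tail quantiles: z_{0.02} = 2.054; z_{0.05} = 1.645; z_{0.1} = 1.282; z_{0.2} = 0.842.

With allocation ratio k = n₂/n₁ = 2.5, Var(x̄₁−x̄₂) = σ²(1/n₁ + 1/(k·n₁)) = σ²·(k+1)/(k·n₁).
So n₁ = (1 + 1/k)·((z_{α} + z_β)/d)² = 1.400 × (2.487/0.97)².
n₁ = 1.400 × 6.57 = 9.2.
Round up: n₁ = 10, giving n₂ = 2.5 × 10 = 25.

n₁ = 10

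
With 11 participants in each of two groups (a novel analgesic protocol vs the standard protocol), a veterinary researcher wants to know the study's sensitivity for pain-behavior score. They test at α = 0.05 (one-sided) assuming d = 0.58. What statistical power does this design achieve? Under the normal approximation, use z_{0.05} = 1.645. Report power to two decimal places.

For two equal groups, power = Φ(d·√(n/2) − z_{α}).
d·√(n/2) = 0.58 × √(11/2) = 0.58 × 2.345 = 1.360.
z_β = 1.360 − 1.645 = -0.285.
Power = Φ(-0.285) = 0.388.

power ≈ 0.39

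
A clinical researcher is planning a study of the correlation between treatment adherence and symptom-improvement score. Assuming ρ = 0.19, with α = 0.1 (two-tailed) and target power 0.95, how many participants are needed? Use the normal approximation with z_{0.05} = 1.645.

n = 296

Fisher's z: C = ½·ln((1+r)/(1−r)) = ½·ln(1.4691) = 0.1923.
n = ((z_{α/2} + z_β)/C)² + 3.
(1.645 + 1.645) / 0.1923 = 3.290 / 0.1923 = 17.109.
n = 17.109² + 3 = 292.71 + 3 = 295.7.
Round up.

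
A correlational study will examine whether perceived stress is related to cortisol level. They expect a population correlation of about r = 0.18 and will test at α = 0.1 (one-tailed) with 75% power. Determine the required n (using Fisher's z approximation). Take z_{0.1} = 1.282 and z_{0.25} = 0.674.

Fisher's z: C = ½·ln((1+r)/(1−r)) = ½·ln(1.4390) = 0.1820.
n = ((z_{α} + z_β)/C)² + 3.
(1.282 + 0.674) / 0.1820 = 1.956 / 0.1820 = 10.747.
n = 10.747² + 3 = 115.50 + 3 = 118.5.
Round up.

n = 119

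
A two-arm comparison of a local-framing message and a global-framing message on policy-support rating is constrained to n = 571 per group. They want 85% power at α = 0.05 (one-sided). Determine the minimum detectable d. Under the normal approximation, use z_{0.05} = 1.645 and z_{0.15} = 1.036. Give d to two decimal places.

For two independent groups of n = 571 each: d_min = (z_{α} + z_β)·√(2/n).
z-sum = 1.645 + 1.036 = 2.681.
d_min = 2.681 × √(2/571) = 2.681 × 0.0592 = 0.159.

d_min ≈ 0.16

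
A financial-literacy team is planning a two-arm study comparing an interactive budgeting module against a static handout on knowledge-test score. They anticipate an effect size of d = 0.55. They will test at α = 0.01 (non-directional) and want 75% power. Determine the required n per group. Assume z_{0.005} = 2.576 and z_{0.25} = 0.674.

For two independent groups with equal n: n = 2·((z_{α/2} + z_β) / d)².
z_{α/2} + z_β = 2.576 + 0.674 = 3.250.
n = 2 × (3.250 / 0.55)² = 2 × 5.909² = 2 × 34.92 = 69.8.
Round up to the next whole participant.

n = 70 per group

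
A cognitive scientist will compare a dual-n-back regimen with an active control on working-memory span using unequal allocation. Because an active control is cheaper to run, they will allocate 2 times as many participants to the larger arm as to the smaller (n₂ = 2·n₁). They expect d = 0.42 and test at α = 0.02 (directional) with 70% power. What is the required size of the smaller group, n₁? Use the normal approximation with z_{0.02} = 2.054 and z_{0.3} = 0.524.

n₁ = 57

With allocation ratio k = n₂/n₁ = 2, Var(x̄₁−x̄₂) = σ²(1/n₁ + 1/(k·n₁)) = σ²·(k+1)/(k·n₁).
So n₁ = (1 + 1/k)·((z_{α} + z_β)/d)² = 1.500 × (2.578/0.42)².
n₁ = 1.500 × 37.68 = 56.5.
Round up: n₁ = 57, giving n₂ = 2 × 57 = 114.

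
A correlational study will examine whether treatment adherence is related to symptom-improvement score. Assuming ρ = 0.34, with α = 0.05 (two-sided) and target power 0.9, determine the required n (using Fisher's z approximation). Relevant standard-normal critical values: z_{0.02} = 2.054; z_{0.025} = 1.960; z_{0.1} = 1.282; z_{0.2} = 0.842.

Fisher's z: C = ½·ln((1+r)/(1−r)) = ½·ln(2.0303) = 0.3541.
n = ((z_{α/2} + z_β)/C)² + 3.
(1.960 + 1.282) / 0.3541 = 3.242 / 0.3541 = 9.156.
n = 9.156² + 3 = 83.83 + 3 = 86.8.
Round up.

n = 87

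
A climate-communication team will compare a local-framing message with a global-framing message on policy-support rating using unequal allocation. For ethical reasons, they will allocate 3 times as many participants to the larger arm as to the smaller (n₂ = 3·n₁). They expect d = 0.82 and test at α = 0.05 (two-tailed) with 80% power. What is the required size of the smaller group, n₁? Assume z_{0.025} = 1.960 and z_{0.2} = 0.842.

n₁ = 16

With allocation ratio k = n₂/n₁ = 3, Var(x̄₁−x̄₂) = σ²(1/n₁ + 1/(k·n₁)) = σ²·(k+1)/(k·n₁).
So n₁ = (1 + 1/k)·((z_{α/2} + z_β)/d)² = 1.333 × (2.802/0.82)².
n₁ = 1.333 × 11.68 = 15.6.
Round up: n₁ = 16, giving n₂ = 3 × 16 = 48.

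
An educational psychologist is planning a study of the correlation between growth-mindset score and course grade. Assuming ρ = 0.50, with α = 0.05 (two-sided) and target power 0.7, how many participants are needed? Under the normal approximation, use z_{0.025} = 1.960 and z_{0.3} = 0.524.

Fisher's z: C = ½·ln((1+r)/(1−r)) = ½·ln(3.0000) = 0.5493.
n = ((z_{α/2} + z_β)/C)² + 3.
(1.960 + 0.524) / 0.5493 = 2.484 / 0.5493 = 4.522.
n = 4.522² + 3 = 20.45 + 3 = 23.4.
Round up.

n = 24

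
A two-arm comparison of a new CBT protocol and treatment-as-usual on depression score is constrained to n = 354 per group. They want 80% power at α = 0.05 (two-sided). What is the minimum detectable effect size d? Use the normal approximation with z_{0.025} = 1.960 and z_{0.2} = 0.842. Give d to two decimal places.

For two independent groups of n = 354 each: d_min = (z_{α/2} + z_β)·√(2/n).
z-sum = 1.960 + 0.842 = 2.802.
d_min = 2.802 × √(2/354) = 2.802 × 0.0752 = 0.211.

d_min ≈ 0.21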